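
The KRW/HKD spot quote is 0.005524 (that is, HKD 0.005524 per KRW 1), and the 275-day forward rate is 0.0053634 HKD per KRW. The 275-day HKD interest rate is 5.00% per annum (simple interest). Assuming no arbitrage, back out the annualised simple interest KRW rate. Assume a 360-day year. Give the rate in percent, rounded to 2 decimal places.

T = 275/360 years.
CIP gives F = S · g_HKD/g_KRW, so g_HKD/g_KRW = 0.0053634/0.005524 = 0.9709269.
HKD growth factor: 1 + 0.0500×275/360 = 1.0381944.
Hence g_KRW = 1.0692817.
(1.0692817 − 1)/T = 0.090696, i.e. 9.07%.

9.07%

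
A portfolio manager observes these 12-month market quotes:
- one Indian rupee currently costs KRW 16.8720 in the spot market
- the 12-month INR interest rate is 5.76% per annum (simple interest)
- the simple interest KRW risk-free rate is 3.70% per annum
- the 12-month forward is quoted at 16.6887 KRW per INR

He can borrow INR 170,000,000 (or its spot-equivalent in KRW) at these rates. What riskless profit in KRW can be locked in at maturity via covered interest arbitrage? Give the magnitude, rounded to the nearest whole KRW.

KRW 26,129,870

T = 1 year.
Route A — deposit INR, sell forward: 170,000,000 × 1.057600 × 16.6887 = KRW 3,000,494,750.40.
Route B — convert at spot, deposit KRW: 170,000,000 × 16.8720 × 1.037000 = KRW 2,974,364,880.00.
The quoted forward overvalues INR, so borrow KRW, buy INR at spot, deposit the INR at 5.76%, and sell the proceeds forward at 16.6887.
The gap between the two covered legs is KRW 26,129,870.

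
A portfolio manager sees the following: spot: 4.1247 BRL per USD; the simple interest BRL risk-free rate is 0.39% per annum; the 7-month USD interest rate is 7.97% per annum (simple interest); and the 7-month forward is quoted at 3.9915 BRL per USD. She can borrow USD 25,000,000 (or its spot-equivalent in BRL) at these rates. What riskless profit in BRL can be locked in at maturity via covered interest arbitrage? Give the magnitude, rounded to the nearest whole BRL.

BRL 1,074,695

T = 7/12 years.
Invest the USD and cover forward: 25,000,000 × 1.04649166667 × 3.9915 = BRL 104,426,787.19.
Convert at spot and invest in BRL: 25,000,000 × 4.1247 × 1.002275 = BRL 103,352,092.31.
The quoted forward overvalues USD, so borrow BRL, buy USD at spot, deposit the USD at 7.97%, and sell the proceeds forward at 3.9915.
Arbitrage profit = |104,426,787.19 − 103,352,092.31| = BRL 1,074,695.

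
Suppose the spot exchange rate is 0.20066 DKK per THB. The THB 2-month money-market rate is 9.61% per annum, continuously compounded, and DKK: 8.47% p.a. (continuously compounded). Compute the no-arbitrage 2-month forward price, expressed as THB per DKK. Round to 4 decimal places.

T = 2/12 years.
DKK growth factor: e^(0.0847×2/12) = 1.0142168.
THB accumulates by e^(0.0961×2/12) = 1.0161456.
So F = 0.20066 × 1.0142168 / 1.0161456 = 0.2002791 (DKK/THB).
Quoted the other way: 1/0.2002791 = 4.9930 THB per DKK.

4.9930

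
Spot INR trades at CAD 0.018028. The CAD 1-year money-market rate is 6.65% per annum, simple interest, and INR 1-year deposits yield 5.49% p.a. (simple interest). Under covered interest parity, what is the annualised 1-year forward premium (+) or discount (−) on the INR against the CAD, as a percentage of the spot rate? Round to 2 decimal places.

+1.10%

T = 1 year.
CIP forward (CAD per INR) = 0.018028 × 1.066500/1.054900 = 0.018226241.
(F − S)/S ÷ T = (0.018226241 − 0.018028)/0.018028/1 = 0.010996 → 1.10%.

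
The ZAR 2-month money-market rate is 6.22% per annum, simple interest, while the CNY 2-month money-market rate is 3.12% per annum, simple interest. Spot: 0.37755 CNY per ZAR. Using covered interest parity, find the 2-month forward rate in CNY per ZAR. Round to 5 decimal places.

T = 2/12 years.
CNY growth factor: 1 + 0.0312×2/12 = 1.005200.
ZAR growth factor: 1 + 0.0622×2/12 = 1.0103667.
CIP: F = S · (grow CNY)/(grow ZAR) = 0.37755 × 1.005200/1.0103667 = 0.3756193 CNY per ZAR.

0.37562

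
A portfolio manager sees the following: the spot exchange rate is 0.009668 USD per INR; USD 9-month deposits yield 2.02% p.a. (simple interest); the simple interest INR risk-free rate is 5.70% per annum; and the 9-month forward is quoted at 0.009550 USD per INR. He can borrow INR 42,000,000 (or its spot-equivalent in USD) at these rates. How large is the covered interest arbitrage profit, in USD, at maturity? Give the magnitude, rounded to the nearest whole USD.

USD 6,039

T = 9/12 years.
Invest the INR and cover forward: 42,000,000 × 1.042750 × 0.009550 = USD 418,247.03.
Convert at spot and invest in USD: 42,000,000 × 0.009668 × 1.015150 = USD 412,207.75.
The quoted forward overvalues INR, so borrow USD, buy INR at spot, deposit the INR at 5.70%, and sell the proceeds forward at 0.009550.
Profit = 418,247.03 − 412,207.75 = USD 6,039.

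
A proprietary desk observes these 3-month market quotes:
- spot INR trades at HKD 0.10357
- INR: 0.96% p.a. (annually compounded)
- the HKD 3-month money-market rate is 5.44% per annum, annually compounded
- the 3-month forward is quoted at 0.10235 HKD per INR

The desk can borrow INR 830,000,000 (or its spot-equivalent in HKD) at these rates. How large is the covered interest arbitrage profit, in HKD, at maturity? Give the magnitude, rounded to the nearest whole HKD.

HKD 1,955,427

T = 3/12 years.
Route A — deposit INR, sell forward: 830,000,000 × 1.0023914081 × 0.10235 = HKD 85,153,651.31.
Route B — convert at spot, deposit HKD: 830,000,000 × 0.10357 × 1.0133310477 = HKD 87,109,078.19.
The quoted forward undervalues INR, so borrow INR, convert to HKD at spot, deposit the HKD at 5.44%, and buy INR forward at 0.10235 to cover the loan.
The gap between the two covered legs is HKD 1,955,427.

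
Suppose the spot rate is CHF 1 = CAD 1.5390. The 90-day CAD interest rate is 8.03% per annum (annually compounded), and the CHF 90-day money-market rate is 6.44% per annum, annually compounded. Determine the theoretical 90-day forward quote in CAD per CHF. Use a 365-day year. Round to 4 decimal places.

T = 90/365 years.
CAD growth factor: (1 + 0.0803)^(90/365) = 1.0192277.
Growth of 1 CHF over T: (1 + 0.0644)^(90/365) = 1.0155081.
CIP: F = S · (grow CAD)/(grow CHF) = 1.539 × 1.0192277/1.0155081 = 1.544637 CAD per CHF.

1.5446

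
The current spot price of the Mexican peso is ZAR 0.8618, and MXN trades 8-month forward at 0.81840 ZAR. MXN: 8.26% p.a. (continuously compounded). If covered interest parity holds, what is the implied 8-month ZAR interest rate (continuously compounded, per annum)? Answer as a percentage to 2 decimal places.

0.51%

T = 8/12 years.
By CIP, F/S equals the ZAR-to-MXN growth ratio: 0.8184/0.8618 = 0.9496403.
The MXN side grows by e^(0.0826×8/12) = 1.0566111.
That pins the ZAR growth at 1.0034005.
Take logs: ln 1.0034005 / (8/12) = 0.005092, so 0.51%.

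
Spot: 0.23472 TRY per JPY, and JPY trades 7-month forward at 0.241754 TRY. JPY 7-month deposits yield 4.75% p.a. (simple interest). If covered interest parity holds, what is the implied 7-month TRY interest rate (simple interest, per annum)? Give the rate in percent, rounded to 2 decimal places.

T = 7/12 years.
F/S = 0.241754/0.23472 = 1.0299676 = (growth of TRY) / (growth of JPY).
JPY growth factor: 1 + 0.0475×7/12 = 1.0277083.
Hence g_TRY = 1.0585063.
(1.0585063 − 1)/T = 0.100297, i.e. 10.03%.

10.03%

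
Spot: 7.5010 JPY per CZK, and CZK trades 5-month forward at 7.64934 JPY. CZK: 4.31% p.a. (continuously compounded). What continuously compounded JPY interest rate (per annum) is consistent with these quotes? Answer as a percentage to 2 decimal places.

9.01%

T = 5/12 years.
F/S = 7.64934/7.501 = 1.0197760 = (growth of JPY) / (growth of CZK).
CZK growth factor: e^(0.0431×5/12) = 1.0181206.
So the JPY growth factor = 1.038255.
r = ln(1.038255)/(5/12) = 0.090099 → 9.01%.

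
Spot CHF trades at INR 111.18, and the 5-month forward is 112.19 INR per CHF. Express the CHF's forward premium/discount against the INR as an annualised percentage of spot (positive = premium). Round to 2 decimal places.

+2.18%

T = 5/12 years.
(F − S)/S = (112.19 − 111.18)/111.18 = 0.0090844.
Annualise by dividing by T: 0.0090844 / (5/12) = 0.021803 → 2.18%.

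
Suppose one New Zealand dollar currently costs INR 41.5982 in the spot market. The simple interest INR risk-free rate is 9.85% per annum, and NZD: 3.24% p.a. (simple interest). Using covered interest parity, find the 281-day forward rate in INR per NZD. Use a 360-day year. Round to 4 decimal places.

43.6915

T = 281/360 years.
INR growth factor: 1 + 0.0985×281/360 = 1.07688472.
NZD growth factor: 1 + 0.0324×281/360 = 1.025290.
Forward (INR per NZD) = 41.5982 × 1.07688472 / 1.025290 = 43.691508.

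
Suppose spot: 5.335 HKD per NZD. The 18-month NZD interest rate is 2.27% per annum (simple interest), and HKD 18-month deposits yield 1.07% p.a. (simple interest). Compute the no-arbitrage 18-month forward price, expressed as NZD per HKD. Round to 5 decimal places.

0.19076

T = 18/12 years.
HKD growth factor: 1 + 0.0107×18/12 = 1.016050.
NZD accumulates by 1 + 0.0227×18/12 = 1.034050.
So F = 5.335 × 1.016050 / 1.034050 = 5.242132 (HKD/NZD).
Invert for NZD per HKD: 1 / 5.242132 = 0.19076.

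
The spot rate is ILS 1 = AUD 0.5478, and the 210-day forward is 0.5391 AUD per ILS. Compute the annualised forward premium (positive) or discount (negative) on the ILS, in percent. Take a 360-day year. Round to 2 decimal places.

-2.72%

T = 210/360 years.
ILS trades forward at -1.58817% vs spot over the period.
Annualise by dividing by T: -0.0158817 / (210/360) = -0.027226 → -2.72%.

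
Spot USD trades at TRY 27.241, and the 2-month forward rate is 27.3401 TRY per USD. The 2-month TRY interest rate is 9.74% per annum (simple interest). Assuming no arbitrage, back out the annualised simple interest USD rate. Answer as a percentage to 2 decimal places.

7.53%

T = 2/12 years.
CIP gives F = S · g_TRY/g_USD, so g_TRY/g_USD = 27.3401/27.241 = 1.0036379.
The TRY side grows by 1 + 0.0974×2/12 = 1.0162333.
That pins the USD growth at 1.0125497.
(1.0125497 − 1)/T = 0.075298, i.e. 7.53%.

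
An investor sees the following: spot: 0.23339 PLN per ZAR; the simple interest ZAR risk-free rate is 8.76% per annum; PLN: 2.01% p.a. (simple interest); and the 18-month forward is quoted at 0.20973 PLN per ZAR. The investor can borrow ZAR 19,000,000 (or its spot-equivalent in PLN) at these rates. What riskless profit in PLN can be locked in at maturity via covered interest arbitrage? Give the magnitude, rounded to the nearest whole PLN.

PLN 59,626

T = 18/12 years.
Route A — deposit ZAR, sell forward: 19,000,000 × 1.131400 × 0.20973 = PLN 4,508,481.92.
Route B — convert at spot, deposit PLN: 19,000,000 × 0.23339 × 1.030150 = PLN 4,568,107.46.
The quoted forward undervalues ZAR, so borrow ZAR, convert to PLN at spot, deposit the PLN at 2.01%, and buy ZAR forward at 0.20973 to cover the loan.
Arbitrage profit = |4,508,481.92 − 4,568,107.46| = PLN 59,626.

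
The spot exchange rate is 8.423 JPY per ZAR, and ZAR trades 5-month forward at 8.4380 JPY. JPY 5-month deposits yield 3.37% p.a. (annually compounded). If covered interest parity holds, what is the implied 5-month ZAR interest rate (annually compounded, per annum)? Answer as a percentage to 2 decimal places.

2.93%

T = 5/12 years.
F/S = 8.438/8.423 = 1.0017808 = (growth of JPY) / (growth of ZAR).
The JPY side grows by (1 + 0.0337)^(5/12) = 1.0139061.
That pins the ZAR growth at 1.0121037.
r = 1.0121037^(12/5) − 1 = 0.029295 → 2.93%.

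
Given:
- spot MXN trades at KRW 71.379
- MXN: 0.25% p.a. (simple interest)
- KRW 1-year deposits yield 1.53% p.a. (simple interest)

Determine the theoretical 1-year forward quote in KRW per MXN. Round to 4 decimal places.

T = 1 year.
KRW accumulates by 1 + 0.0153×1 = 1.015300.
Growth of 1 MXN over T: 1 + 0.0025×1 = 1.002500.
CIP: F = S · (grow KRW)/(grow MXN) = 71.379 × 1.015300/1.002500 = 72.290373 KRW per MXN.

72.2904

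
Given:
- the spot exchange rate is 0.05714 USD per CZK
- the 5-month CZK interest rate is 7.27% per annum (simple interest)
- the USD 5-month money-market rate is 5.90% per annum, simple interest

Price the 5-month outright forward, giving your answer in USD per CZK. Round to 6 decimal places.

T = 5/12 years.
USD accumulates by 1 + 0.0590×5/12 = 1.0245833.
CZK growth factor: 1 + 0.0727×5/12 = 1.0302917.
So F = 0.05714 × 1.0245833 / 1.0302917 = 0.05682341 (USD/CZK).

0.056823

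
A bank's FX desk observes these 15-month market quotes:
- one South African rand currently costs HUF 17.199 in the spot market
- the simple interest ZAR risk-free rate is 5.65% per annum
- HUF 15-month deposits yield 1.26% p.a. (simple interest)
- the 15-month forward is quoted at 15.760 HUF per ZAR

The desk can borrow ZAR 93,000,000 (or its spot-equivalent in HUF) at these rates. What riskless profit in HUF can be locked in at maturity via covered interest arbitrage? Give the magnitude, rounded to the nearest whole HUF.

T = 15/12 years.
Route A — deposit ZAR, sell forward: 93,000,000 × 1.070625 × 15.760 = HUF 1,569,193,650.00.
Route B — convert at spot, deposit HUF: 93,000,000 × 17.199 × 1.015750 = HUF 1,624,699,235.25.
The quoted forward undervalues ZAR, so borrow ZAR, convert to HUF at spot, deposit the HUF at 1.26%, and buy ZAR forward at 15.760 to cover the loan.
Arbitrage profit = |1,569,193,650.00 − 1,624,699,235.25| = HUF 55,505,585.

HUF 55,505,585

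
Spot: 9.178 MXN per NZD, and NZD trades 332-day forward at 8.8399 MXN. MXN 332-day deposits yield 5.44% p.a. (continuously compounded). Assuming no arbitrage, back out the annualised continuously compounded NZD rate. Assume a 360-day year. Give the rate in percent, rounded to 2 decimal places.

9.51%

T = 332/360 years.
CIP gives F = S · g_MXN/g_NZD, so g_MXN/g_NZD = 8.8399/9.178 = 0.9631619.
MXN growth factor: e^(0.0544×332/360) = 1.0514487.
That pins the NZD growth at 1.0916635.
Take logs: ln 1.0916635 / (332/360) = 0.095099, so 9.51%.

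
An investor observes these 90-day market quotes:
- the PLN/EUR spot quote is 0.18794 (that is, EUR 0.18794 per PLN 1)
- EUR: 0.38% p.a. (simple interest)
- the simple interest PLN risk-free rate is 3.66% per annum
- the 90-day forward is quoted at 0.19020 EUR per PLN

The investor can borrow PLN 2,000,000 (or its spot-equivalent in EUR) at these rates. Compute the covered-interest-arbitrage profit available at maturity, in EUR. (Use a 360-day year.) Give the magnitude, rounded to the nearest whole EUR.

T = 90/360 years.
Invest the PLN and cover forward: 2,000,000 × 1.009150 × 0.19020 = EUR 383,880.66.
Convert at spot and invest in EUR: 2,000,000 × 0.18794 × 1.000950 = EUR 376,237.09.
The quoted forward overvalues PLN, so borrow EUR, buy PLN at spot, deposit the PLN at 3.66%, and sell the proceeds forward at 0.19020.
Profit = 383,880.66 − 376,237.09 = EUR 7,644.

EUR 7,644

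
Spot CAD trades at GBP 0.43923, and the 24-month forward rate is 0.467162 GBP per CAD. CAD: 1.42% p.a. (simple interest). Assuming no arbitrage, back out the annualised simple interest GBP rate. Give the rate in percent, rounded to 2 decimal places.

4.69%

T = 2 years.
F/S = 0.467162/0.43923 = 1.0635931 = (growth of GBP) / (growth of CAD).
CAD growth factor: 1 + 0.0142×2 = 1.028400.
So the GBP growth factor = 1.0937991.
(1.0937991 − 1)/T = 0.046900, i.e. 4.69%.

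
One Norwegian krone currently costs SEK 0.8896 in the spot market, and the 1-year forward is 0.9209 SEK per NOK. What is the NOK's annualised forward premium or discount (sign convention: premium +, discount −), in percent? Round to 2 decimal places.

T = 1 year.
NOK trades forward at +3.51844% vs spot over the period.
×(1/T) gives 3.52% p.a.

+3.52%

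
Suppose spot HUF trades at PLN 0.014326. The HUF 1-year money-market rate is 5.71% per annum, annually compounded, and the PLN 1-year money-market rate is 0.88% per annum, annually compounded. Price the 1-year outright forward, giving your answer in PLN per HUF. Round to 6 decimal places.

T = 1 year.
PLN accumulates by (1 + 0.0088)^1 = 1.008800.
Growth of 1 HUF over T: (1 + 0.0571)^1 = 1.057100.
So F = 0.014326 × 1.008800 / 1.057100 = 0.01367143 (PLN/HUF).

0.013671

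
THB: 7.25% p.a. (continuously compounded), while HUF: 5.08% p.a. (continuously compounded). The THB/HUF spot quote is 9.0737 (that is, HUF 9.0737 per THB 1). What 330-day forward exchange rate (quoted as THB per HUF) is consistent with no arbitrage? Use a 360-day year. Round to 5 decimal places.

0.11242

T = 330/360 years.
Growth of 1 HUF over T: e^(0.0508×330/360) = 1.0476679.
THB growth factor: e^(0.0725×330/360) = 1.0687164.
CIP: F = S · (grow HUF)/(grow THB) = 9.0737 × 1.0476679/1.0687164 = 8.894992 HUF per THB.
Quoted the other way: 1/8.894992 = 0.11242 THB per HUF.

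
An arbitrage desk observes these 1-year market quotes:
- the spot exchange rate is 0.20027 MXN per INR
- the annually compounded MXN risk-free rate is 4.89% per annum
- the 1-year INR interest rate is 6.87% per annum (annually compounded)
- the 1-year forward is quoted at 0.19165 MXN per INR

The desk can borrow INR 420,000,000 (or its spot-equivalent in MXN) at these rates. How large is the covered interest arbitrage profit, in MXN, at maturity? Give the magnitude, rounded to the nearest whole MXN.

T = 1 year.
Keep in INR, deliver into the forward: 420,000,000·1.068700·0.19165 = MXN 86,022,869.10.
Swap to MXN now, deposit: 420,000,000·0.20027·1.048900 = MXN 88,226,545.26.
The quoted forward undervalues INR, so borrow INR, convert to MXN at spot, deposit the MXN at 4.89%, and buy INR forward at 0.19165 to cover the loan.
Arbitrage profit = |86,022,869.10 − 88,226,545.26| = MXN 2,203,676.

MXN 2,203,676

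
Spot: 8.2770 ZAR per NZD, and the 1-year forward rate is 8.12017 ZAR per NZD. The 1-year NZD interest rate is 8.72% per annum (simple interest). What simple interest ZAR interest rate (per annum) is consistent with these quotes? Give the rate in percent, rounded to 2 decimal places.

T = 1 year.
F/S = 8.12017/8.277 = 0.9810523 = (growth of ZAR) / (growth of NZD).
NZD growth factor: 1 + 0.0872×1 = 1.087200.
So the ZAR growth factor = 1.0666001.
(1.0666001 − 1)/T = 0.066600, i.e. 6.66%.

6.66%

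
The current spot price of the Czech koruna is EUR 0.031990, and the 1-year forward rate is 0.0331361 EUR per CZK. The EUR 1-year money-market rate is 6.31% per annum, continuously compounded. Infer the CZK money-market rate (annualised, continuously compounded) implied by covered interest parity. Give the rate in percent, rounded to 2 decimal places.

2.79%

T = 1 year.
By CIP, F/S equals the EUR-to-CZK growth ratio: 0.0331361/0.03199 = 1.0358268.
EUR growth factor: e^(0.0631×1) = 1.0651333.
Hence g_CZK = 1.0282929.
Take logs: ln 1.0282929 / 1 = 0.027900, so 2.79%.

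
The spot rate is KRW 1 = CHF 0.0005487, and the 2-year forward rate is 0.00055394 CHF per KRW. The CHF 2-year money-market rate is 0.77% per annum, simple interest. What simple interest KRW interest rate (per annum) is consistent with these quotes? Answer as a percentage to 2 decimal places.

T = 2 years.
CIP gives F = S · g_CHF/g_KRW, so g_CHF/g_KRW = 0.00055394/0.0005487 = 1.0095498.
CHF growth factor: 1 + 0.0077×2 = 1.015400.
Hence g_KRW = 1.0057949.
r = (1.0057949 − 1)/2 = 0.002897 → 0.29%.

0.29%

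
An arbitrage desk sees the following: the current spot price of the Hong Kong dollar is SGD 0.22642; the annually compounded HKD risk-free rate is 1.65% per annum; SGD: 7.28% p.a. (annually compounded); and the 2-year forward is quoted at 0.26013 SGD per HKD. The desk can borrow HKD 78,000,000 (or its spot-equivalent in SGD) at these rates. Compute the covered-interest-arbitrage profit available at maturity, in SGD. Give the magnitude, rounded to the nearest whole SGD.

SGD 639,473

T = 2 years.
Keep in HKD, deliver into the forward: 78,000,000·1.03327225·0.26013 = SGD 20,965,238.61.
Swap to SGD now, deposit: 78,000,000·0.22642·1.15089984 = SGD 20,325,765.86.
The quoted forward overvalues HKD, so borrow SGD, buy HKD at spot, deposit the HKD at 1.65%, and sell the proceeds forward at 0.26013.
The gap between the two covered legs is SGD 639,473.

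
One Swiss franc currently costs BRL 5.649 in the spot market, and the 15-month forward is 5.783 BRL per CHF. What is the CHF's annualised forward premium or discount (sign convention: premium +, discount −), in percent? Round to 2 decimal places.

T = 15/12 years.
(F − S)/S = (5.783 − 5.649)/5.649 = 0.0237210.
Per annum: 0.0237210 / (15/12) = 0.018977 = 1.90%.

+1.90%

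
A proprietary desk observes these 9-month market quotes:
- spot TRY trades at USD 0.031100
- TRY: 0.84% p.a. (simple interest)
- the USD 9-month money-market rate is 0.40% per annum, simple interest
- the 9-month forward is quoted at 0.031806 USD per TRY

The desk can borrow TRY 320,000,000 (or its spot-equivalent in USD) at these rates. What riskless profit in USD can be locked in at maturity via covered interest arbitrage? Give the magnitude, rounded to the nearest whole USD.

USD 260,185

T = 9/12 years.
Keep in TRY, deliver into the forward: 320,000,000·1.006300·0.031806 = USD 10,242,040.90.
Swap to USD now, deposit: 320,000,000·0.031100·1.003000 = USD 9,981,856.00.
The quoted forward overvalues TRY, so borrow USD, buy TRY at spot, deposit the TRY at 0.84%, and sell the proceeds forward at 0.031806.
Arbitrage profit = |10,242,040.90 − 9,981,856.00| = USD 260,185.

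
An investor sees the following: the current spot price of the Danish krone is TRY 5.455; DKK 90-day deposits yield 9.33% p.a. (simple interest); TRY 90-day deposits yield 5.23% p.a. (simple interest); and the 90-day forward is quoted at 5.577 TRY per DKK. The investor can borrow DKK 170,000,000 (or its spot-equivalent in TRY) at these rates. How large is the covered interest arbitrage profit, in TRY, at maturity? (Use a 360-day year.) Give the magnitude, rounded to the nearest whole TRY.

T = 90/360 years.
Route A — deposit DKK, sell forward: 170,000,000 × 1.023325 × 5.577 = TRY 970,204,199.25.
Route B — convert at spot, deposit TRY: 170,000,000 × 5.455 × 1.013075 = TRY 939,475,101.25.
The quoted forward overvalues DKK, so borrow TRY, buy DKK at spot, deposit the DKK at 9.33%, and sell the proceeds forward at 5.577.
The gap between the two covered legs is TRY 30,729,098.

TRY 30,729,098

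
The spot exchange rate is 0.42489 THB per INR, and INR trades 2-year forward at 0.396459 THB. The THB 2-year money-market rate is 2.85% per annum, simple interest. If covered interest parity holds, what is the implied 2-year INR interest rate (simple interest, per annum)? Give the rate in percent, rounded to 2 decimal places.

6.64%

T = 2 years.
CIP gives F = S · g_THB/g_INR, so g_THB/g_INR = 0.396459/0.42489 = 0.9330862.
The THB side grows by 1 + 0.0285×2 = 1.057000.
That pins the INR growth at 1.1327999.
r = (1.1327999 − 1)/2 = 0.066400 → 6.64%.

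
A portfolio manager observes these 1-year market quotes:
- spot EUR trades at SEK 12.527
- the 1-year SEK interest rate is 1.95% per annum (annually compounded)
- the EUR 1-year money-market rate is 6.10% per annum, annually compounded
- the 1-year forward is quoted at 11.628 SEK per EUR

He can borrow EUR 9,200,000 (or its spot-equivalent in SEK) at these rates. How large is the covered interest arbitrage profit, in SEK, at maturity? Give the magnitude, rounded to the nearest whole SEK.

T = 1 year.
Keep in EUR, deliver into the forward: 9,200,000·1.061000·11.628 = SEK 113,503,233.60.
Swap to SEK now, deposit: 9,200,000·12.527·1.019500 = SEK 117,495,743.80.
The quoted forward undervalues EUR, so borrow EUR, convert to SEK at spot, deposit the SEK at 1.95%, and buy EUR forward at 11.628 to cover the loan.
Profit = 117,495,743.80 − 113,503,233.60 = SEK 3,992,510.

SEK 3,992,510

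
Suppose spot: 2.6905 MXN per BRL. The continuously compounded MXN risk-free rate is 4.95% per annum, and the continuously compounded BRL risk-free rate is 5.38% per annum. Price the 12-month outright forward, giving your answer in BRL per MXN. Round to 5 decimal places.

T = 1 year.
Growth of 1 MXN over T: e^(0.0495×1) = 1.0507456.
Growth of 1 BRL over T: e^(0.0538×1) = 1.0552735.
So F = 2.6905 × 1.0507456 / 1.0552735 = 2.678956 (MXN/BRL).
Invert for BRL per MXN: 1 / 2.678956 = 0.37328.

0.37328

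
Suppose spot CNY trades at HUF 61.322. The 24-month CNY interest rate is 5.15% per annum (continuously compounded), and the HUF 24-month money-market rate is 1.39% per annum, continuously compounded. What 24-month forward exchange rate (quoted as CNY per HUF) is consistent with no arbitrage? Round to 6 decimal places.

0.017581

T = 2 years.
HUF growth factor: e^(0.0139×2) = 1.028190.
CNY accumulates by e^(0.0515×2) = 1.1084914.
Forward (HUF per CNY) = 61.322 × 1.028190 / 1.1084914 = 56.87971.
Quoted the other way: 1/56.87971 = 0.017581 CNY per HUF.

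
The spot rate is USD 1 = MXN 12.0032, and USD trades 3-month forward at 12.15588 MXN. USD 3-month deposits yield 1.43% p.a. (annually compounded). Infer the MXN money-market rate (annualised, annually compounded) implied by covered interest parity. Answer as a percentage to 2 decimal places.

T = 3/12 years.
F/S = 12.15588/12.0032 = 1.0127199 = (growth of MXN) / (growth of USD).
USD growth factor: (1 + 0.0143)^(3/12) = 1.003556.
Hence g_MXN = 1.0163211.
Annualise: 1.0163211^(12/3) − 1 = 0.066900 = 6.69%.

6.69%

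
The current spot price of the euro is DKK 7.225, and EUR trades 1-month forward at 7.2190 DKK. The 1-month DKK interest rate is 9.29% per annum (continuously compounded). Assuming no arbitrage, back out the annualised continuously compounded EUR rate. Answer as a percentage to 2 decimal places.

T = 1/12 years.
F/S = 7.219/7.225 = 0.9991696 = (growth of DKK) / (growth of EUR).
DKK growth factor: e^(0.0929×1/12) = 1.0077717.
Hence g_EUR = 1.0086092.
Take logs: ln 1.0086092 / (1/12) = 0.102868, so 10.29%.

10.29%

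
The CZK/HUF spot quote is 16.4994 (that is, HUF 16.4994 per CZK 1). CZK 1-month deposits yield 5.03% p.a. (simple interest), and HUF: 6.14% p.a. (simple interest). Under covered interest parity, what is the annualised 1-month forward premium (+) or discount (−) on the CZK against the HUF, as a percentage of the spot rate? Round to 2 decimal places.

+1.11%

T = 1/12 years.
CIP forward (HUF per CZK) = 16.4994 × 1.0051167/1.0041917 = 16.5145982.
Annualised premium = (F − S)/S × (1/T) = (16.5145982 − 16.4994)/16.4994 ÷ (1/12) = 1.11%.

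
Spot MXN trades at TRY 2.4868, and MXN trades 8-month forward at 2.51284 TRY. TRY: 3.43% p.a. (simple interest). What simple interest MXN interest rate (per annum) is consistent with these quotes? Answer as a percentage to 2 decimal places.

T = 8/12 years.
By CIP, F/S equals the TRY-to-MXN growth ratio: 2.51284/2.4868 = 1.0104713.
The TRY side grows by 1 + 0.0343×8/12 = 1.0228667.
That pins the MXN growth at 1.0122669.
(1.0122669 − 1)/T = 0.018400, i.e. 1.84%.

1.84%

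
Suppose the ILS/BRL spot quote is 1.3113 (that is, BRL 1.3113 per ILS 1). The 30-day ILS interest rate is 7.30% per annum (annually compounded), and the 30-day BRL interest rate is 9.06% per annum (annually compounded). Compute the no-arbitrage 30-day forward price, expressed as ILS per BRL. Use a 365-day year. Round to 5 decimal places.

T = 30/365 years.
BRL accumulates by (1 + 0.0906)^(30/365) = 1.0071538.
Growth of 1 ILS over T: (1 + 0.0730)^(30/365) = 1.0058079.
Forward (BRL per ILS) = 1.3113 × 1.0071538 / 1.0058079 = 1.313055.
Invert for ILS per BRL: 1 / 1.313055 = 0.76158.

0.76158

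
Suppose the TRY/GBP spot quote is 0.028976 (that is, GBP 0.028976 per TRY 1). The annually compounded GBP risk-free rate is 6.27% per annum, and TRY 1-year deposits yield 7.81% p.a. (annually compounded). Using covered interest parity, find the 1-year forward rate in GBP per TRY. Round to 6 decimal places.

0.028562

T = 1 year.
Growth of 1 GBP over T: (1 + 0.0627)^1 = 1.062700.
Growth of 1 TRY over T: (1 + 0.0781)^1 = 1.078100.
So F = 0.028976 × 1.062700 / 1.078100 = 0.02856210 (GBP/TRY).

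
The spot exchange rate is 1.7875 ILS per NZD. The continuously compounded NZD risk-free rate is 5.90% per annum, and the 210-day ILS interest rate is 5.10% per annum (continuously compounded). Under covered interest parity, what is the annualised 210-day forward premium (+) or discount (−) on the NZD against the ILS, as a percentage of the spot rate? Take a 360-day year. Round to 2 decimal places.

T = 210/360 years.
F = S · g_ILS/g_NZD = 1.7875 × 1.030197/1.0350158 = 1.7791778.
Annualised premium = (F − S)/S × (1/T) = (1.7791778 − 1.7875)/1.7875 ÷ (210/360) = -0.80%.

-0.80%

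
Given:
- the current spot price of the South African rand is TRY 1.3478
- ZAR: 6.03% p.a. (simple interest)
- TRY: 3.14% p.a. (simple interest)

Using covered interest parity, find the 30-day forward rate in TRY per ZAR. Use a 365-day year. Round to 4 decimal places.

1.3446

T = 30/365 years.
Growth of 1 TRY over T: 1 + 0.0314×30/365 = 1.0025808.
Growth of 1 ZAR over T: 1 + 0.0603×30/365 = 1.0049562.
CIP: F = S · (grow TRY)/(grow ZAR) = 1.3478 × 1.0025808/1.0049562 = 1.344614 TRY per ZAR.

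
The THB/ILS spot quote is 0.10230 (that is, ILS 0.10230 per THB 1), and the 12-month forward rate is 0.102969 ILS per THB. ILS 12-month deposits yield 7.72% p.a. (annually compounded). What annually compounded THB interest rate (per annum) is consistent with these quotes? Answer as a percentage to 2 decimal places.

T = 1 year.
CIP gives F = S · g_ILS/g_THB, so g_ILS/g_THB = 0.102969/0.1023 = 1.0065396.
The ILS side grows by (1 + 0.0772)^1 = 1.077200.
Hence g_THB = 1.0702013.
Annualise: 1.0702013^(1/1) − 1 = 0.070201 = 7.02%.

7.02%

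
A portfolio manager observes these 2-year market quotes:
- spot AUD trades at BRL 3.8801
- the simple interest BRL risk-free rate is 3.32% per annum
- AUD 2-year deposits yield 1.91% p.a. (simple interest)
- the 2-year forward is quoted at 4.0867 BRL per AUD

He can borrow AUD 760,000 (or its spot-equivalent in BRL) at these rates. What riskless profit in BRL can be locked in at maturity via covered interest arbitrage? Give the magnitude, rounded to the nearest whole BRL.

T = 2 years.
Route A — deposit AUD, sell forward: 760,000 × 1.038200 × 4.0867 = BRL 3,224,537.07.
Route B — convert at spot, deposit BRL: 760,000 × 3.8801 × 1.066400 = BRL 3,144,681.37.
The quoted forward overvalues AUD, so borrow BRL, buy AUD at spot, deposit the AUD at 1.91%, and sell the proceeds forward at 4.0867.
Arbitrage profit = |3,224,537.07 − 3,144,681.37| = BRL 79,856.

BRL 79,856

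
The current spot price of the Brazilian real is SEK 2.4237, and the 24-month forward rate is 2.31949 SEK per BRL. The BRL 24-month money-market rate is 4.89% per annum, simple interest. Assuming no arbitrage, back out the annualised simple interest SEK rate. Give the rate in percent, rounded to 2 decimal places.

2.53%

T = 2 years.
CIP gives F = S · g_SEK/g_BRL, so g_SEK/g_BRL = 2.31949/2.4237 = 0.9570038.
BRL growth factor: 1 + 0.0489×2 = 1.097800.
So the SEK growth factor = 1.0505988.
(1.0505988 − 1)/T = 0.025299, i.e. 2.53%.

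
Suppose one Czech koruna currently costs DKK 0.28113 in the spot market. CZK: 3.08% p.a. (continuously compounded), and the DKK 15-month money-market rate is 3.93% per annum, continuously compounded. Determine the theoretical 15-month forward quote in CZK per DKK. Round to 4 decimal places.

T = 15/12 years.
DKK accumulates by e^(0.0393×15/12) = 1.0503516.
CZK growth factor: e^(0.0308×15/12) = 1.0392507.
CIP: F = S · (grow DKK)/(grow CZK) = 0.28113 × 1.0503516/1.0392507 = 0.2841329 DKK per CZK.
Invert for CZK per DKK: 1 / 0.2841329 = 3.5195.

3.5195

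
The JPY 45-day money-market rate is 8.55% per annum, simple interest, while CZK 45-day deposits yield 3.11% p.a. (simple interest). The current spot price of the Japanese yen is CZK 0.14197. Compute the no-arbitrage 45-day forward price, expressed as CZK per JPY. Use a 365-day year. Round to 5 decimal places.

T = 45/365 years.
CZK accumulates by 1 + 0.0311×45/365 = 1.0038342.
JPY growth factor: 1 + 0.0855×45/365 = 1.0105411.
CIP: F = S · (grow CZK)/(grow JPY) = 0.14197 × 1.0038342/1.0105411 = 0.1410278 CZK per JPY.

0.14103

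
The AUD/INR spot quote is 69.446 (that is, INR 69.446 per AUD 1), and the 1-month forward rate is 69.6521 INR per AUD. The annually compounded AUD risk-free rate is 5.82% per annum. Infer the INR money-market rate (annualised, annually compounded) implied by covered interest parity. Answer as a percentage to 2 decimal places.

T = 1/12 years.
F/S = 69.6521/69.446 = 1.0029678 = (growth of INR) / (growth of AUD).
AUD growth factor: (1 + 0.0582)^(1/12) = 1.0047252.
That pins the INR growth at 1.007707.
Annualise: 1.007707^(12/1) − 1 = 0.096507 = 9.65%.

9.65%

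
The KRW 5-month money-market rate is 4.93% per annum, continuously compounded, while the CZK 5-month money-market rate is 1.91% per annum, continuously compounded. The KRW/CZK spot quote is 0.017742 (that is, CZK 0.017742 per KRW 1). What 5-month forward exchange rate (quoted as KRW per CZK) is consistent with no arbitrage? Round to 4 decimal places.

T = 5/12 years.
CZK accumulates by e^(0.0191×5/12) = 1.00799009.
Growth of 1 KRW over T: e^(0.0493×5/12) = 1.0207541.
Forward (CZK per KRW) = 0.017742 × 1.00799009 / 1.0207541 = 0.017520145.
Quoted the other way: 1/0.017520145 = 57.0772 KRW per CZK.

57.0772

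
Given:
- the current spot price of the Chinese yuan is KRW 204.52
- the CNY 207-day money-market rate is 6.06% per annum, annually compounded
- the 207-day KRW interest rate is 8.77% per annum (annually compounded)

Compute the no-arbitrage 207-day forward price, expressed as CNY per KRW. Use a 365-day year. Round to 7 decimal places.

T = 207/365 years.
KRW accumulates by (1 + 0.0877)^(207/365) = 1.0488302.
CNY accumulates by (1 + 0.0606)^(207/365) = 1.0339295.
So F = 204.52 × 1.0488302 / 1.0339295 = 207.4675 (KRW/CNY).
Quoted the other way: 1/207.4675 = 0.0048200 CNY per KRW.

0.0048200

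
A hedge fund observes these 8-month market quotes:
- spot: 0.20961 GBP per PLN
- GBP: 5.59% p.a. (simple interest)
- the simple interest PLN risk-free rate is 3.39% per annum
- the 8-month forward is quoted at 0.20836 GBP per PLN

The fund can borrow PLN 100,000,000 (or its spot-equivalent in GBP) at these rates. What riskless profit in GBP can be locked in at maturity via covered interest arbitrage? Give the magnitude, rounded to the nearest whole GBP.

GBP 435,253

T = 8/12 years.
Invest the PLN and cover forward: 100,000,000 × 1.022600 × 0.20836 = GBP 21,306,893.60.
Convert at spot and invest in GBP: 100,000,000 × 0.20961 × 1.0372666667 = GBP 21,742,146.60.
The quoted forward undervalues PLN, so borrow PLN, convert to GBP at spot, deposit the GBP at 5.59%, and buy PLN forward at 0.20836 to cover the loan.
The gap between the two covered legs is GBP 435,253.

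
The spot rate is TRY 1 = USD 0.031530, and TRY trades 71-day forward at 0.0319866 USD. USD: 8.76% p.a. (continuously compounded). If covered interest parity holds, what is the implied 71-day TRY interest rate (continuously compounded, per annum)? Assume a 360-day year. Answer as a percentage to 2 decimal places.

1.47%

T = 71/360 years.
By CIP, F/S equals the USD-to-TRY growth ratio: 0.0319866/0.03153 = 1.0144814.
The USD side grows by e^(0.0876×71/360) = 1.0174268.
Hence g_TRY = 1.0029034.
Take logs: ln 1.0029034 / (71/360) = 0.014700, so 1.47%.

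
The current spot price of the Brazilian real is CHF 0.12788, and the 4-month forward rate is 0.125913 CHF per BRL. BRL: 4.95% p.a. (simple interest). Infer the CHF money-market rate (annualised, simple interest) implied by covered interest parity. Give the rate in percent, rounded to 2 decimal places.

T = 4/12 years.
F/S = 0.125913/0.12788 = 0.9846184 = (growth of CHF) / (growth of BRL).
BRL growth factor: 1 + 0.0495×4/12 = 1.016500.
Hence g_CHF = 1.0008646.
(1.0008646 − 1)/T = 0.002594, i.e. 0.26%.

0.26%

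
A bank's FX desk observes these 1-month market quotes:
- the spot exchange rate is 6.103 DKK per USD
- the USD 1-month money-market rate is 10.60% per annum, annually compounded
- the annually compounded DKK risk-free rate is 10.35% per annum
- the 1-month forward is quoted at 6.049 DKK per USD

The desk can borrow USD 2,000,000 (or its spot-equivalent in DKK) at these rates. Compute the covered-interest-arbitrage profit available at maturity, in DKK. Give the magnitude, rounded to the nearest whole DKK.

T = 1/12 years.
Route A — deposit USD, sell forward: 2,000,000 × 1.008431169 × 6.049 = DKK 12,200,000.28.
Route B — convert at spot, deposit DKK: 2,000,000 × 6.103 × 1.0082410173 = DKK 12,306,589.86.
The quoted forward undervalues USD, so borrow USD, convert to DKK at spot, deposit the DKK at 10.35%, and buy USD forward at 6.049 to cover the loan.
Profit = 12,306,589.86 − 12,200,000.28 = DKK 106,590.

DKK 106,590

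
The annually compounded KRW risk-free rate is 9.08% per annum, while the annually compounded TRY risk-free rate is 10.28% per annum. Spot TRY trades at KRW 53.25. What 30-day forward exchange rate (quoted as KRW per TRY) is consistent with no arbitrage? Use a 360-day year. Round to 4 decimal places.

53.2015

T = 30/360 years.
KRW accumulates by (1 + 0.0908)^(30/360) = 1.00726891.
TRY accumulates by (1 + 0.1028)^(30/360) = 1.0081877.
So F = 53.25 × 1.00726891 / 1.0081877 = 53.201472 (KRW/TRY).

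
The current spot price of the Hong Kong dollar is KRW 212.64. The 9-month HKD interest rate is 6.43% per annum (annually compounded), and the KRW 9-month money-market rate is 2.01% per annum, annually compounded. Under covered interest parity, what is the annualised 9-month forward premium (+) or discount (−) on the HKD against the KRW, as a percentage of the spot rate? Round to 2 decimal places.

T = 9/12 years.
CIP forward (KRW per HKD) = 212.64 × 1.0150374/1.0478474 = 205.98186.
(F − S)/S ÷ T = (205.98186 − 212.64)/212.64/(9/12) = -0.041749 → -4.17%.

-4.17%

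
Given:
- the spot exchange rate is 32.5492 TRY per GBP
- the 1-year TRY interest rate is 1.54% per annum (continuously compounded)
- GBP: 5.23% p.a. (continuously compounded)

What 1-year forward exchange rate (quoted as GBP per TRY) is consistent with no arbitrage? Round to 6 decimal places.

0.031878

T = 1 year.
TRY growth factor: e^(0.0154×1) = 1.0155192.
Growth of 1 GBP over T: e^(0.0523×1) = 1.0536918.
CIP: F = S · (grow TRY)/(grow GBP) = 32.5492 × 1.0155192/1.0536918 = 31.37002 TRY per GBP.
Invert for GBP per TRY: 1 / 31.37002 = 0.031878.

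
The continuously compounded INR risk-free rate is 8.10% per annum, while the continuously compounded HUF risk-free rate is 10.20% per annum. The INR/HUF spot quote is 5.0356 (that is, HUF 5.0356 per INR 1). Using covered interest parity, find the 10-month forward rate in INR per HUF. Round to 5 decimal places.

0.19514

T = 10/12 years.
HUF accumulates by e^(0.1020×10/12) = 1.0887171.
INR growth factor: e^(0.0810×10/12) = 1.0698303.
So F = 5.0356 × 1.0887171 / 1.0698303 = 5.124499 (HUF/INR).
Quoted the other way: 1/5.124499 = 0.19514 INR per HUF.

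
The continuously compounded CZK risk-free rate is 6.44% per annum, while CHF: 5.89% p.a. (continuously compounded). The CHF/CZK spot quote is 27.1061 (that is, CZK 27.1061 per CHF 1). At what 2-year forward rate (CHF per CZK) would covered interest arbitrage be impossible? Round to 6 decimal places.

T = 2 years.
CZK growth factor: e^(0.0644×2) = 1.1374626.
Growth of 1 CHF over T: e^(0.0589×2) = 1.1250191.
CIP: F = S · (grow CZK)/(grow CHF) = 27.1061 × 1.1374626/1.1250191 = 27.40591 CZK per CHF.
Invert for CHF per CZK: 1 / 27.40591 = 0.036488.

0.036488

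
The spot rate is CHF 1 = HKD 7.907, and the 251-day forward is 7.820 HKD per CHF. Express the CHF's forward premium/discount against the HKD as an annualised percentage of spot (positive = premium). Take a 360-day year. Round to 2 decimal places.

-1.58%

T = 251/360 years.
CHF trades forward at -1.10029% vs spot over the period.
Annualise by dividing by T: -0.0110029 / (251/360) = -0.015781 → -1.58%.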